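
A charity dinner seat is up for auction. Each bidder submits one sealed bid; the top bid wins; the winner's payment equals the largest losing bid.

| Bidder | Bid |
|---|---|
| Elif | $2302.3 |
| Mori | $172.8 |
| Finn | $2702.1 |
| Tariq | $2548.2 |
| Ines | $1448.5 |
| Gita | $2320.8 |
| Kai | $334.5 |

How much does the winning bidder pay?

$2548.2

Highest bid: Finn at $2702.1, so Finn wins.
Second-highest bid: Tariq at $2548.2 — that is the price the winner pays.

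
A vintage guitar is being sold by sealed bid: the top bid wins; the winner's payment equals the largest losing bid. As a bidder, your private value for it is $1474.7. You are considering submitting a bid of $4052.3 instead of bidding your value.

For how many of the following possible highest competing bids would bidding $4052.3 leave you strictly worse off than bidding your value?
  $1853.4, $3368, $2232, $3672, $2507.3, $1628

The deviation hurts exactly when the highest competing bid lies strictly between $1474.7 and $4052.3 — overbidding then wins at a price above your value.
$1853.4: inside the interval → strictly worse (loss $378.7).
$3368: inside the interval → strictly worse (loss $1893.3).
$2232: inside the interval → strictly worse (loss $757.3).
$3672: inside the interval → strictly worse (loss $2197.3).
$2507.3: inside the interval → strictly worse (loss $1032.6).
$1628: inside the interval → strictly worse (loss $153.3).
Count: 6.

6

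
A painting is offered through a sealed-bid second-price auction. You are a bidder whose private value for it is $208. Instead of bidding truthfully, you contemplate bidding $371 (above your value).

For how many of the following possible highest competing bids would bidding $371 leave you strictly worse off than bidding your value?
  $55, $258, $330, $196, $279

3

The deviation hurts exactly when the highest competing bid lies strictly between $208 and $371 — overbidding then wins at a price above your value.
$55: below both → same outcome either way.
$258: inside the interval → strictly worse (loss $50).
$330: inside the interval → strictly worse (loss $122).
$196: below both → same outcome either way.
$279: inside the interval → strictly worse (loss $71).
Count: 3.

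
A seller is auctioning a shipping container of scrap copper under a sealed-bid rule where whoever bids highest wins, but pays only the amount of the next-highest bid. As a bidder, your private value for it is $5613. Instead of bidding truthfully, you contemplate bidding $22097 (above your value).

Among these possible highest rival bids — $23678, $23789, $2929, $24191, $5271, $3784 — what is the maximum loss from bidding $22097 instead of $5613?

$23678: same outcome either way → loss $0.
$23789: same outcome either way → loss $0.
$2929: same outcome either way → loss $0.
$24191: same outcome either way → loss $0.
$5271: same outcome either way → loss $0.
$3784: same outcome either way → loss $0.
Maximum loss: $0.

$0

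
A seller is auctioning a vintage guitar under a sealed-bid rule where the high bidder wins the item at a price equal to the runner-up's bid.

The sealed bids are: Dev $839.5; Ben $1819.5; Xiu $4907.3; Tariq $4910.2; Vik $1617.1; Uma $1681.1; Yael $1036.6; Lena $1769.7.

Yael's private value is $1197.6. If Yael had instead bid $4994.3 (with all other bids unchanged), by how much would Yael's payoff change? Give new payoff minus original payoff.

The highest bid among the other bidders is $4910.2; Yael's bid doesn't change that.
Original bid $1036.6: Yael is not highest (top rival bid is $4910.2); payoff $0.
Alternative bid $4994.3: Yael is highest, pays the top rival bid $4910.2; payoff $1197.6 − $4910.2 = −$3712.6.
Change in payoff = −$3712.6 − ($0) = −$3712.6.

−$3712.6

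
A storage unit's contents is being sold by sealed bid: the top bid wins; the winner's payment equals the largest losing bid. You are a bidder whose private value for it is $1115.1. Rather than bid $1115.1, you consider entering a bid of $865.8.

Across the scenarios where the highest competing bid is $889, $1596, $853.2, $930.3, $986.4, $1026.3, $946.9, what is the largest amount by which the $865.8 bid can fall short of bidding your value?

$226.1

$889: truthful gives $226.1, deviation gives $0 → loss $226.1.
$1596: same outcome either way → loss $0.
$853.2: same outcome either way → loss $0.
$930.3: truthful gives $184.8, deviation gives $0 → loss $184.8.
$986.4: truthful gives $128.7, deviation gives $0 → loss $128.7.
$1026.3: truthful gives $88.8, deviation gives $0 → loss $88.8.
$946.9: truthful gives $168.2, deviation gives $0 → loss $168.2.
Maximum loss: $226.1.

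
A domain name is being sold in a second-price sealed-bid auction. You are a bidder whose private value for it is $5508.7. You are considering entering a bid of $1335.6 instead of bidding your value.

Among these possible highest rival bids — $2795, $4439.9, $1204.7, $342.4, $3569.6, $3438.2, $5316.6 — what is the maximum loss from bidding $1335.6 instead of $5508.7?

$2795: truthful gives $2713.7, deviation gives $0 → loss $2713.7.
$4439.9: truthful gives $1068.8, deviation gives $0 → loss $1068.8.
$1204.7: same outcome either way → loss $0.
$342.4: same outcome either way → loss $0.
$3569.6: truthful gives $1939.1, deviation gives $0 → loss $1939.1.
$3438.2: truthful gives $2070.5, deviation gives $0 → loss $2070.5.
$5316.6: truthful gives $192.1, deviation gives $0 → loss $192.1.
Maximum loss: $2713.7.

$2713.7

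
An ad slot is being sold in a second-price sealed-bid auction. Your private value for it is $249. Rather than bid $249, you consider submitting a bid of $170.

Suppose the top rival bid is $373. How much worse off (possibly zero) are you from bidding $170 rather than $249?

$0

Bidding your value $249: you lose (since $249 < $373). Payoff $0.
Bidding $170: you lose. Payoff $0.
Difference = $0 − $0 = $0; both bids lead to the same outcome because the competing bid is above both your value and your alternative bid.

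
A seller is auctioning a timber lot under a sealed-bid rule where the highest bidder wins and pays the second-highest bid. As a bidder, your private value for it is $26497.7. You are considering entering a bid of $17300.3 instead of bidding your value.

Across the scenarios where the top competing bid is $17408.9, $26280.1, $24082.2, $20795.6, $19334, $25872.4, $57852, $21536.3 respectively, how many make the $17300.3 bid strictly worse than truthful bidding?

The deviation hurts exactly when the highest competing bid lies strictly between $17300.3 and $26497.7 — underbidding then forfeits a profitable win.
$17408.9: inside the interval → strictly worse (loss $9088.8).
$26280.1: inside the interval → strictly worse (loss $217.6).
$24082.2: inside the interval → strictly worse (loss $2415.5).
$20795.6: inside the interval → strictly worse (loss $5702.1).
$19334: inside the interval → strictly worse (loss $7163.7).
$25872.4: inside the interval → strictly worse (loss $625.3).
$57852: above both → same outcome either way.
$21536.3: inside the interval → strictly worse (loss $4961.4).
Count: 7.

7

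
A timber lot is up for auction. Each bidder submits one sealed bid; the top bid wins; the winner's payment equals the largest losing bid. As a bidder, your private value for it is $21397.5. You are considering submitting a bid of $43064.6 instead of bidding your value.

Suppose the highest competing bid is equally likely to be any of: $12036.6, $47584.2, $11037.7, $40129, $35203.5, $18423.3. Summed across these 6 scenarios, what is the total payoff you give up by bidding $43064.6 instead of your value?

The deviation costs you only when the competing bid falls strictly between $21397.5 and $43064.6; elsewhere both bids give the same outcome.
$12036.6: outcomes coincide → loss $0.
$47584.2: outcomes coincide → loss $0.
$11037.7: outcomes coincide → loss $0.
$40129: truthful payoff $0, deviation payoff −$18731.5 → loss $18731.5.
$35203.5: truthful payoff $0, deviation payoff −$13806 → loss $13806.
$18423.3: outcomes coincide → loss $0.
Total loss = $18731.5 + $13806 = $32537.5.

$32537.5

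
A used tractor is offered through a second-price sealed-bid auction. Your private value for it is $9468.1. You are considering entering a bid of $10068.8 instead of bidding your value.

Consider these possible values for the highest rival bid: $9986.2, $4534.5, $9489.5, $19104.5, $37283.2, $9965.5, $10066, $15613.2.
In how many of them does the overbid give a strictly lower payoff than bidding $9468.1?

The deviation hurts exactly when the highest competing bid lies strictly between $9468.1 and $10068.8 — overbidding then wins at a price above your value.
$9986.2: inside the interval → strictly worse (loss $518.1).
$4534.5: below both → same outcome either way.
$9489.5: inside the interval → strictly worse (loss $21.4).
$19104.5: above both → same outcome either way.
$37283.2: above both → same outcome either way.
$9965.5: inside the interval → strictly worse (loss $497.4).
$10066: inside the interval → strictly worse (loss $597.9).
$15613.2: above both → same outcome either way.
Count: 4.

4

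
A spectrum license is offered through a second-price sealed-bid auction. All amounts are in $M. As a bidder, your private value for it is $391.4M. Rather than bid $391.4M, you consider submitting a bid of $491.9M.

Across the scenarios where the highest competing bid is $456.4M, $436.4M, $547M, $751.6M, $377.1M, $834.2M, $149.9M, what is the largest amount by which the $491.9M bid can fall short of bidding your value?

$456.4M: truthful gives $0M, deviation gives −$65M → loss $65M.
$436.4M: truthful gives $0M, deviation gives −$45M → loss $45M.
$547M: same outcome either way → loss $0M.
$751.6M: same outcome either way → loss $0M.
$377.1M: same outcome either way → loss $0M.
$834.2M: same outcome either way → loss $0M.
$149.9M: same outcome either way → loss $0M.
Maximum loss: $65M.

$65M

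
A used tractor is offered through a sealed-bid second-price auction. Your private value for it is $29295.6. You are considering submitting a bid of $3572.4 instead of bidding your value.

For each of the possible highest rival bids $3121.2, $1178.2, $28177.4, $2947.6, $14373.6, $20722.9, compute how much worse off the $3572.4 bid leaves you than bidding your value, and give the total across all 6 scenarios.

The deviation costs you only when the competing bid falls strictly between $3572.4 and $29295.6; elsewhere both bids give the same outcome.
$3121.2: outcomes coincide → loss $0.
$1178.2: outcomes coincide → loss $0.
$28177.4: truthful payoff $1118.2, deviation payoff $0 → loss $1118.2.
$2947.6: outcomes coincide → loss $0.
$14373.6: truthful payoff $14922, deviation payoff $0 → loss $14922.
$20722.9: truthful payoff $8572.7, deviation payoff $0 → loss $8572.7.
Total loss = $1118.2 + $14922 + $8572.7 = $24612.9.

$24612.9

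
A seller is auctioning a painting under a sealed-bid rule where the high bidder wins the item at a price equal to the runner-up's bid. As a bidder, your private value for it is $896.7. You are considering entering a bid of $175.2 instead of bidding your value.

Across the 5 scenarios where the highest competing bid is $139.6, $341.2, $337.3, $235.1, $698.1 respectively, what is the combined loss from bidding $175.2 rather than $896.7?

$1975.1

The deviation costs you only when the competing bid falls strictly between $175.2 and $896.7; elsewhere both bids give the same outcome.
$139.6: outcomes coincide → loss $0.
$341.2: truthful payoff $555.5, deviation payoff $0 → loss $555.5.
$337.3: truthful payoff $559.4, deviation payoff $0 → loss $559.4.
$235.1: truthful payoff $661.6, deviation payoff $0 → loss $661.6.
$698.1: truthful payoff $198.6, deviation payoff $0 → loss $198.6.
Total loss = $555.5 + $559.4 + $661.6 + $198.6 = $1975.1.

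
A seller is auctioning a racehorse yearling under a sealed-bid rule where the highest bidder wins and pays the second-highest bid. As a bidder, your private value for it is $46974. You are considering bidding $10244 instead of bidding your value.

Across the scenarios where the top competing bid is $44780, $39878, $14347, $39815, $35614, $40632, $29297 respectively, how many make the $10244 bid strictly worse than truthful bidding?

The deviation hurts exactly when the highest competing bid lies strictly between $10244 and $46974 — underbidding then forfeits a profitable win.
$44780: inside the interval → strictly worse (loss $2194).
$39878: inside the interval → strictly worse (loss $7096).
$14347: inside the interval → strictly worse (loss $32627).
$39815: inside the interval → strictly worse (loss $7159).
$35614: inside the interval → strictly worse (loss $11360).
$40632: inside the interval → strictly worse (loss $6342).
$29297: inside the interval → strictly worse (loss $17677).
Count: 7.

7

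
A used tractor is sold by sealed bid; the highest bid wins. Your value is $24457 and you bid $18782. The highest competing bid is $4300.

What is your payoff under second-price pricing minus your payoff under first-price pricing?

You have the highest bid, so you win under either rule.
Second-price: pay $4300 → payoff $20157.
First-price: pay your own bid $18782 → payoff $5675.
Difference = $20157 − ($5675) = $14482.

$14482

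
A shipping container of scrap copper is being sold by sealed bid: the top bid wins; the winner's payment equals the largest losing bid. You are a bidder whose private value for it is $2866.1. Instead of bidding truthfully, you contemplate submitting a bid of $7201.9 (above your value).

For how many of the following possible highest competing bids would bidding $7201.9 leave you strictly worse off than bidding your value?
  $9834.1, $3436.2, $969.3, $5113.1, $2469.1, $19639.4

The deviation hurts exactly when the highest competing bid lies strictly between $2866.1 and $7201.9 — overbidding then wins at a price above your value.
$9834.1: above both → same outcome either way.
$3436.2: inside the interval → strictly worse (loss $570.1).
$969.3: below both → same outcome either way.
$5113.1: inside the interval → strictly worse (loss $2247).
$2469.1: below both → same outcome either way.
$19639.4: above both → same outcome either way.
Count: 2.

2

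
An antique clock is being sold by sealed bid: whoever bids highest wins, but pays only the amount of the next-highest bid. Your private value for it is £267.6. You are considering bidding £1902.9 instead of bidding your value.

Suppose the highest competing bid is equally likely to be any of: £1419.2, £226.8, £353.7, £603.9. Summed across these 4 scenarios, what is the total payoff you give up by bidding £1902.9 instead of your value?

£1574

The deviation costs you only when the competing bid falls strictly between £267.6 and £1902.9; elsewhere both bids give the same outcome.
£1419.2: truthful payoff £0, deviation payoff −£1151.6 → loss £1151.6.
£226.8: outcomes coincide → loss £0.
£353.7: truthful payoff £0, deviation payoff −£86.1 → loss £86.1.
£603.9: truthful payoff £0, deviation payoff −£336.3 → loss £336.3.
Total loss = £1151.6 + £86.1 + £336.3 = £1574.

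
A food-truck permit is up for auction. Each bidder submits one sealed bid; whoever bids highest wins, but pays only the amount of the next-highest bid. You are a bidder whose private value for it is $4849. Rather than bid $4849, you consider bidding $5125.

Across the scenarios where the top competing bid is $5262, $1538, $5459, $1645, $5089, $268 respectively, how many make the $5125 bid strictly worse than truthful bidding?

1

The deviation hurts exactly when the highest competing bid lies strictly between $4849 and $5125 — overbidding then wins at a price above your value.
$5262: above both → same outcome either way.
$1538: below both → same outcome either way.
$5459: above both → same outcome either way.
$1645: below both → same outcome either way.
$5089: inside the interval → strictly worse (loss $240).
$268: below both → same outcome either way.
Count: 1.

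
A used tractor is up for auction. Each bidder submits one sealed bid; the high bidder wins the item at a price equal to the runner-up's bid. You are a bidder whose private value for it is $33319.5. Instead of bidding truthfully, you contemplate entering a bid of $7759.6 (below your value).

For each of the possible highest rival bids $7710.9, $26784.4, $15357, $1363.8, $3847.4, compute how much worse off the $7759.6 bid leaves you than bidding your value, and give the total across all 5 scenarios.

$24497.6

The deviation costs you only when the competing bid falls strictly between $7759.6 and $33319.5; elsewhere both bids give the same outcome.
$7710.9: outcomes coincide → loss $0.
$26784.4: truthful payoff $6535.1, deviation payoff $0 → loss $6535.1.
$15357: truthful payoff $17962.5, deviation payoff $0 → loss $17962.5.
$1363.8: outcomes coincide → loss $0.
$3847.4: outcomes coincide → loss $0.
Total loss = $6535.1 + $17962.5 = $24497.6.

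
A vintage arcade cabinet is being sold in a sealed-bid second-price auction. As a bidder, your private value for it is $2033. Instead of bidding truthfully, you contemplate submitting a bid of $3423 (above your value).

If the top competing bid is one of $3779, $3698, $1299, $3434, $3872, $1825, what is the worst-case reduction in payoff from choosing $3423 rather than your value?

$3779: same outcome either way → loss $0.
$3698: same outcome either way → loss $0.
$1299: same outcome either way → loss $0.
$3434: same outcome either way → loss $0.
$3872: same outcome either way → loss $0.
$1825: same outcome either way → loss $0.
Maximum loss: $0.

$0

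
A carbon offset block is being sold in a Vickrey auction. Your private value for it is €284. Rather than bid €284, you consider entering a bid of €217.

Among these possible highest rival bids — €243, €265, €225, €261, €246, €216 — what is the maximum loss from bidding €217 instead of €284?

€59

€243: truthful gives €41, deviation gives €0 → loss €41.
€265: truthful gives €19, deviation gives €0 → loss €19.
€225: truthful gives €59, deviation gives €0 → loss €59.
€261: truthful gives €23, deviation gives €0 → loss €23.
€246: truthful gives €38, deviation gives €0 → loss €38.
€216: same outcome either way → loss €0.
Maximum loss: €59.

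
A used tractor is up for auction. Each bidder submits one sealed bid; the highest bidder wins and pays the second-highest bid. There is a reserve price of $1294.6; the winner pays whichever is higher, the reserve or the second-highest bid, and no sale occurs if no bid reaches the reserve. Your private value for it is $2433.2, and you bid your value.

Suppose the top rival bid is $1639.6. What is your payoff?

Your bid $2433.2 is the highest and exceeds the reserve.
Price = max(second-highest bid, reserve) = max($1639.6, $1294.6) = $1639.6.
Payoff = $2433.2 − $1639.6 = $793.6.

$793.6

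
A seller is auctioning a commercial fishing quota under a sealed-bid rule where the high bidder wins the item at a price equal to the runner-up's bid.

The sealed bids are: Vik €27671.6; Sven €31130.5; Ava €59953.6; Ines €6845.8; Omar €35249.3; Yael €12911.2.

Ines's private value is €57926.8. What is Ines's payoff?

€0

Highest bid: Ava at €59953.6, so Ava wins.
Second-highest bid: Omar at €35249.3 — that is the price the winner pays.
Ines did not win, so Ines pays nothing and receives nothing: payoff €0.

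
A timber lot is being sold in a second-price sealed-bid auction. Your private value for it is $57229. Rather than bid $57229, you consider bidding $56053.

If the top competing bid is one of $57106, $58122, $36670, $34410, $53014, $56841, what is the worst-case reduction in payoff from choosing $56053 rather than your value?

$388

$57106: truthful gives $123, deviation gives $0 → loss $123.
$58122: same outcome either way → loss $0.
$36670: same outcome either way → loss $0.
$34410: same outcome either way → loss $0.
$53014: same outcome either way → loss $0.
$56841: truthful gives $388, deviation gives $0 → loss $388.
Maximum loss: $388.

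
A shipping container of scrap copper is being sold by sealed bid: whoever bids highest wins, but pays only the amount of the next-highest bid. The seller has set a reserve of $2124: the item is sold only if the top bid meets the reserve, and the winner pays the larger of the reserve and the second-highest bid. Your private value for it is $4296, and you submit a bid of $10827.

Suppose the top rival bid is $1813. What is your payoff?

Your bid $10827 is the highest and exceeds the reserve.
Price = max(second-highest bid, reserve) = max($1813, $2124) = $2124.
Payoff = $4296 − $2124 = $2172.

$2172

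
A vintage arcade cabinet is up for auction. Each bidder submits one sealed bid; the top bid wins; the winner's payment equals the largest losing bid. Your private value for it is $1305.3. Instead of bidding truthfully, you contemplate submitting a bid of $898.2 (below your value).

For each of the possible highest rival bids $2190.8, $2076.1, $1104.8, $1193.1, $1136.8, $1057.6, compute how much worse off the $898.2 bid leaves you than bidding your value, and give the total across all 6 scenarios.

$728.9

The deviation costs you only when the competing bid falls strictly between $898.2 and $1305.3; elsewhere both bids give the same outcome.
$2190.8: outcomes coincide → loss $0.
$2076.1: outcomes coincide → loss $0.
$1104.8: truthful payoff $200.5, deviation payoff $0 → loss $200.5.
$1193.1: truthful payoff $112.2, deviation payoff $0 → loss $112.2.
$1136.8: truthful payoff $168.5, deviation payoff $0 → loss $168.5.
$1057.6: truthful payoff $247.7, deviation payoff $0 → loss $247.7.
Total loss = $200.5 + $112.2 + $168.5 + $247.7 = $728.9.
In a second-price auction your bid sets only whether you win, not what you pay, so bidding your true value is weakly dominant.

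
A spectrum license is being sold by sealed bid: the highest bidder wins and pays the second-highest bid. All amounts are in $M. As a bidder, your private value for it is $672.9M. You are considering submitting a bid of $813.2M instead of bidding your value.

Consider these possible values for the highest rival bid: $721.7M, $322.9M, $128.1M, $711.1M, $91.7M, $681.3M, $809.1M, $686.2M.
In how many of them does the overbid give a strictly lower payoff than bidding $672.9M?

5

The deviation hurts exactly when the highest competing bid lies strictly between $672.9M and $813.2M — overbidding then wins at a price above your value.
$721.7M: inside the interval → strictly worse (loss $48.8M).
$322.9M: below both → same outcome either way.
$128.1M: below both → same outcome either way.
$711.1M: inside the interval → strictly worse (loss $38.2M).
$91.7M: below both → same outcome either way.
$681.3M: inside the interval → strictly worse (loss $8.4M).
$809.1M: inside the interval → strictly worse (loss $136.2M).
$686.2M: inside the interval → strictly worse (loss $13.3M).
Count: 5.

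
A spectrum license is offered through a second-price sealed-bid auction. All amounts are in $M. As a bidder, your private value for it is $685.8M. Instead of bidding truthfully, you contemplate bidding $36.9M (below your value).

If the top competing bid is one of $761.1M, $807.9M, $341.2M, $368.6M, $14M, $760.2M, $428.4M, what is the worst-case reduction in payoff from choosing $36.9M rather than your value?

$344.6M

$761.1M: same outcome either way → loss $0M.
$807.9M: same outcome either way → loss $0M.
$341.2M: truthful gives $344.6M, deviation gives $0M → loss $344.6M.
$368.6M: truthful gives $317.2M, deviation gives $0M → loss $317.2M.
$14M: same outcome either way → loss $0M.
$760.2M: same outcome either way → loss $0M.
$428.4M: truthful gives $257.4M, deviation gives $0M → loss $257.4M.
Maximum loss: $344.6M.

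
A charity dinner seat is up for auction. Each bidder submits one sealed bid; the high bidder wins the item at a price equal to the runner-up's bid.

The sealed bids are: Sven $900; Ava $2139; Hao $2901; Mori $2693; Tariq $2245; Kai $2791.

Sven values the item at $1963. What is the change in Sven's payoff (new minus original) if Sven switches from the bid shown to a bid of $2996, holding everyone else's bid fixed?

−$938

The highest bid among the other bidders is $2901; Sven's bid doesn't change that.
Original bid $900: Sven is not highest (top rival bid is $2901); payoff $0.
Alternative bid $2996: Sven is highest, pays the top rival bid $2901; payoff $1963 − $2901 = −$938.
Change in payoff = −$938 − ($0) = −$938.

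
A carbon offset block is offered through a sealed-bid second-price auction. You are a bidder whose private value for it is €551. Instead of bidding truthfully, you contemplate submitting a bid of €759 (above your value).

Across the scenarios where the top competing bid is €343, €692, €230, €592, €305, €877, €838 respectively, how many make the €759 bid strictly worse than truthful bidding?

2

The deviation hurts exactly when the highest competing bid lies strictly between €551 and €759 — overbidding then wins at a price above your value.
€343: below both → same outcome either way.
€692: inside the interval → strictly worse (loss €141).
€230: below both → same outcome either way.
€592: inside the interval → strictly worse (loss €41).
€305: below both → same outcome either way.
€877: above both → same outcome either way.
€838: above both → same outcome either way.
Count: 2.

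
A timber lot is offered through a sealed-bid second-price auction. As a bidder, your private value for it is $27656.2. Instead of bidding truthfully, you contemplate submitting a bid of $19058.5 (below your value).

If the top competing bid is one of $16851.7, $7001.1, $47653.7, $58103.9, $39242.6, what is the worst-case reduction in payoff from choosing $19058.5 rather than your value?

$16851.7: same outcome either way → loss $0.
$7001.1: same outcome either way → loss $0.
$47653.7: same outcome either way → loss $0.
$58103.9: same outcome either way → loss $0.
$39242.6: same outcome either way → loss $0.
Maximum loss: $0.

$0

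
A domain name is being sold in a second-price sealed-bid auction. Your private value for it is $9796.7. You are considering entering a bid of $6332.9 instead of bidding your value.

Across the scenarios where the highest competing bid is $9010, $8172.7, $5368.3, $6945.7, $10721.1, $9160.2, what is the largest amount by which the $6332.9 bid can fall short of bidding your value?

$2851

$9010: truthful gives $786.7, deviation gives $0 → loss $786.7.
$8172.7: truthful gives $1624, deviation gives $0 → loss $1624.
$5368.3: same outcome either way → loss $0.
$6945.7: truthful gives $2851, deviation gives $0 → loss $2851.
$10721.1: same outcome either way → loss $0.
$9160.2: truthful gives $636.5, deviation gives $0 → loss $636.5.
Maximum loss: $2851.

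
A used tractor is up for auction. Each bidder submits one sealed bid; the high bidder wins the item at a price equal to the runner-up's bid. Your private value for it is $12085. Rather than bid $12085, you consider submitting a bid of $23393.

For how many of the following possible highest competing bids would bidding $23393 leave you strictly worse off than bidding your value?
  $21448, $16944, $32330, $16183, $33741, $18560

The deviation hurts exactly when the highest competing bid lies strictly between $12085 and $23393 — overbidding then wins at a price above your value.
$21448: inside the interval → strictly worse (loss $9363).
$16944: inside the interval → strictly worse (loss $4859).
$32330: above both → same outcome either way.
$16183: inside the interval → strictly worse (loss $4098).
$33741: above both → same outcome either way.
$18560: inside the interval → strictly worse (loss $6475).
Count: 4.

4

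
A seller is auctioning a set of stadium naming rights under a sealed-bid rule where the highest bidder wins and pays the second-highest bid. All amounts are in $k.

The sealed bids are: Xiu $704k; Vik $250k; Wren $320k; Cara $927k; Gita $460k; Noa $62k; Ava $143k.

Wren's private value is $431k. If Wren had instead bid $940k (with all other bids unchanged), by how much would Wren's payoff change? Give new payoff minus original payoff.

The highest bid among the other bidders is $927k; Wren's bid doesn't change that.
Original bid $320k: Wren is not highest (top rival bid is $927k); payoff $0k.
Alternative bid $940k: Wren is highest, pays the top rival bid $927k; payoff $431k − $927k = −$496k.
Change in payoff = −$496k − ($0k) = −$496k.

−$496k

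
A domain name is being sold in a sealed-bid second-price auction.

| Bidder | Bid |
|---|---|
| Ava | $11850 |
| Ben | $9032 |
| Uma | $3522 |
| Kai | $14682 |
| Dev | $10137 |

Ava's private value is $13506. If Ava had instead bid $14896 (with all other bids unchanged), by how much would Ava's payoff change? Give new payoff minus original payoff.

−$1176

The highest bid among the other bidders is $14682; Ava's bid doesn't change that.
Original bid $11850: Ava is not highest (top rival bid is $14682); payoff $0.
Alternative bid $14896: Ava is highest, pays the top rival bid $14682; payoff $13506 − $14682 = −$1176.
Change in payoff = −$1176 − ($0) = −$1176.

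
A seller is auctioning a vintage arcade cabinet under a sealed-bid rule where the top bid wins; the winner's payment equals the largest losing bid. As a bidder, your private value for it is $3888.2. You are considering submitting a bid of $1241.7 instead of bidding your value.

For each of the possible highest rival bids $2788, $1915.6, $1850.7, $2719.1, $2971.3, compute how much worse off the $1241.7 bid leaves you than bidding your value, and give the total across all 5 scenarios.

$7196.3

The deviation costs you only when the competing bid falls strictly between $1241.7 and $3888.2; elsewhere both bids give the same outcome.
$2788: truthful payoff $1100.2, deviation payoff $0 → loss $1100.2.
$1915.6: truthful payoff $1972.6, deviation payoff $0 → loss $1972.6.
$1850.7: truthful payoff $2037.5, deviation payoff $0 → loss $2037.5.
$2719.1: truthful payoff $1169.1, deviation payoff $0 → loss $1169.1.
$2971.3: truthful payoff $916.9, deviation payoff $0 → loss $916.9.
Total loss = $1100.2 + $1972.6 + $2037.5 + $1169.1 + $916.9 = $7196.3.
Truthful bidding weakly dominates here: raising your bid can only win items priced above your value, and lowering it can only forfeit items priced below.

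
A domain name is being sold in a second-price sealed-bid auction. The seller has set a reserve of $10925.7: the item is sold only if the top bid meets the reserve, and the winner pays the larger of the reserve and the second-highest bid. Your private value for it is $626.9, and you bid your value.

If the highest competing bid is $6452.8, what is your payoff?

Your bid $626.9 is below the highest competing bid $6452.8, so you lose. Payoff $0.

$0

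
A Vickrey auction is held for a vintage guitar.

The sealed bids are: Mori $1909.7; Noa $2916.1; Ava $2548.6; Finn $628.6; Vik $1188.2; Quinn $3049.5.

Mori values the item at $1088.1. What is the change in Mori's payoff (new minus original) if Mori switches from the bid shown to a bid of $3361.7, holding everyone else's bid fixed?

The highest bid among the other bidders is $3049.5; Mori's bid doesn't change that.
Original bid $1909.7: Mori is not highest (top rival bid is $3049.5); payoff $0.
Alternative bid $3361.7: Mori is highest, pays the top rival bid $3049.5; payoff $1088.1 − $3049.5 = −$1961.4.
Change in payoff = −$1961.4 − ($0) = −$1961.4.

−$1961.4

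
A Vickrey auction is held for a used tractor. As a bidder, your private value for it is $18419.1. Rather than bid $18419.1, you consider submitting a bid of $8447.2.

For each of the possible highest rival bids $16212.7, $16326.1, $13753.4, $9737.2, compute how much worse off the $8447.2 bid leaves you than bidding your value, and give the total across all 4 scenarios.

The deviation costs you only when the competing bid falls strictly between $8447.2 and $18419.1; elsewhere both bids give the same outcome.
$16212.7: truthful payoff $2206.4, deviation payoff $0 → loss $2206.4.
$16326.1: truthful payoff $2093, deviation payoff $0 → loss $2093.
$13753.4: truthful payoff $4665.7, deviation payoff $0 → loss $4665.7.
$9737.2: truthful payoff $8681.9, deviation payoff $0 → loss $8681.9.
Total loss = $2206.4 + $2093 + $4665.7 + $8681.9 = $17647.
In a second-price auction your bid sets only whether you win, not what you pay, so bidding your true value is weakly dominant.

$17647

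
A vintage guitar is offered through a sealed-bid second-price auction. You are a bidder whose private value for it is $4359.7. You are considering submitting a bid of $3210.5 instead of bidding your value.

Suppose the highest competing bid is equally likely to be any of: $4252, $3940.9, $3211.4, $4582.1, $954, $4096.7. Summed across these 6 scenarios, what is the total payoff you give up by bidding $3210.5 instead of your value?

The deviation costs you only when the competing bid falls strictly between $3210.5 and $4359.7; elsewhere both bids give the same outcome.
$4252: truthful payoff $107.7, deviation payoff $0 → loss $107.7.
$3940.9: truthful payoff $418.8, deviation payoff $0 → loss $418.8.
$3211.4: truthful payoff $1148.3, deviation payoff $0 → loss $1148.3.
$4582.1: outcomes coincide → loss $0.
$954: outcomes coincide → loss $0.
$4096.7: truthful payoff $263, deviation payoff $0 → loss $263.
Total loss = $107.7 + $418.8 + $1148.3 + $263 = $1937.8.
Because the price is fixed by the runner-up's bid, deviating from your value can only change a good outcome into a bad one — never the reverse.

$1937.8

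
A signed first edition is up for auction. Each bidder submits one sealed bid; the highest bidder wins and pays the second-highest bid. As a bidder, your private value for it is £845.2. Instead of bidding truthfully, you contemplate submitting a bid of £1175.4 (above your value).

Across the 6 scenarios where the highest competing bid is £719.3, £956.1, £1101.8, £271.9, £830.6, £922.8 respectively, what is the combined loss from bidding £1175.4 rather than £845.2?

The deviation costs you only when the competing bid falls strictly between £845.2 and £1175.4; elsewhere both bids give the same outcome.
£719.3: outcomes coincide → loss £0.
£956.1: truthful payoff £0, deviation payoff −£110.9 → loss £110.9.
£1101.8: truthful payoff £0, deviation payoff −£256.6 → loss £256.6.
£271.9: outcomes coincide → loss £0.
£830.6: outcomes coincide → loss £0.
£922.8: truthful payoff £0, deviation payoff −£77.6 → loss £77.6.
Total loss = £110.9 + £256.6 + £77.6 = £445.1.
Truthful bidding weakly dominates here: raising your bid can only win items priced above your value, and lowering it can only forfeit items priced below.

£445.1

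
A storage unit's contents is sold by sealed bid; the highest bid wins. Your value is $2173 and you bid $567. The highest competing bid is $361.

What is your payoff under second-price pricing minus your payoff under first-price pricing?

You have the highest bid, so you win under either rule.
Second-price: pay $361 → payoff $1812.
First-price: pay your own bid $567 → payoff $1606.
Difference = $1812 − ($1606) = $206.

$206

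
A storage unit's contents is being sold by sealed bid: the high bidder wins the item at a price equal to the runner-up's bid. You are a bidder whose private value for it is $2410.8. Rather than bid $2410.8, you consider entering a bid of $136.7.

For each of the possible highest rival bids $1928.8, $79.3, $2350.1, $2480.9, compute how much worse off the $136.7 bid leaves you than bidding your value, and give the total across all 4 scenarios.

$542.7

The deviation costs you only when the competing bid falls strictly between $136.7 and $2410.8; elsewhere both bids give the same outcome.
$1928.8: truthful payoff $482, deviation payoff $0 → loss $482.
$79.3: outcomes coincide → loss $0.
$2350.1: truthful payoff $60.7, deviation payoff $0 → loss $60.7.
$2480.9: outcomes coincide → loss $0.
Total loss = $482 + $60.7 = $542.7.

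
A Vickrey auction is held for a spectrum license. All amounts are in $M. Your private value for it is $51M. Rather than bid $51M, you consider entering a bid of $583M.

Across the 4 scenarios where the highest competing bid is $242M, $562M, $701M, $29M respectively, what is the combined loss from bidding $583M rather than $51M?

$702M

The deviation costs you only when the competing bid falls strictly between $51M and $583M; elsewhere both bids give the same outcome.
$242M: truthful payoff $0M, deviation payoff −$191M → loss $191M.
$562M: truthful payoff $0M, deviation payoff −$511M → loss $511M.
$701M: outcomes coincide → loss $0M.
$29M: outcomes coincide → loss $0M.
Total loss = $191M + $511M = $702M.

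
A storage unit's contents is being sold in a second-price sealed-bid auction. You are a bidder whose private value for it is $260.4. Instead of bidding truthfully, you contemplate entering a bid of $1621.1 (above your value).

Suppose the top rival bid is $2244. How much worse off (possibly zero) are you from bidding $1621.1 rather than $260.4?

$0

Bidding your value $260.4: you lose (since $260.4 < $2244). Payoff $0.
Bidding $1621.1: you lose. Payoff $0.
Difference = $0 − $0 = $0; both bids lead to the same outcome because the competing bid is above both your value and your alternative bid.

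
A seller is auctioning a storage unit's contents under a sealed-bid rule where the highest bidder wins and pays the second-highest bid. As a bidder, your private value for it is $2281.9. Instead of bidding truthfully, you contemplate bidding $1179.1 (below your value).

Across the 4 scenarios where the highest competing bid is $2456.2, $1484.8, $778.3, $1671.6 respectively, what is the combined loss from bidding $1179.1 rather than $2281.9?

The deviation costs you only when the competing bid falls strictly between $1179.1 and $2281.9; elsewhere both bids give the same outcome.
$2456.2: outcomes coincide → loss $0.
$1484.8: truthful payoff $797.1, deviation payoff $0 → loss $797.1.
$778.3: outcomes coincide → loss $0.
$1671.6: truthful payoff $610.3, deviation payoff $0 → loss $610.3.
Total loss = $797.1 + $610.3 = $1407.4.
Because the price is fixed by the runner-up's bid, deviating from your value can only change a good outcome into a bad one — never the reverse.

$1407.4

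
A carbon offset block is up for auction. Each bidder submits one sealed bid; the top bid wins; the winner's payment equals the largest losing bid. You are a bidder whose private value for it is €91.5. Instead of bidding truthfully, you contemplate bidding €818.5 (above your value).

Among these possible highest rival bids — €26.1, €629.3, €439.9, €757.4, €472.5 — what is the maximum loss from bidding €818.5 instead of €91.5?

€26.1: same outcome either way → loss €0.
€629.3: truthful gives €0, deviation gives −€537.8 → loss €537.8.
€439.9: truthful gives €0, deviation gives −€348.4 → loss €348.4.
€757.4: truthful gives €0, deviation gives −€665.9 → loss €665.9.
€472.5: truthful gives €0, deviation gives −€381 → loss €381.
Maximum loss: €665.9.

€665.9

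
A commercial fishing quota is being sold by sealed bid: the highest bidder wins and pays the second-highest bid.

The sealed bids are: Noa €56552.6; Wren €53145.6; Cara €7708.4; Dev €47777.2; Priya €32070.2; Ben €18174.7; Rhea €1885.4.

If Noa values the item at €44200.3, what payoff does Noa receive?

−€8945.3

Highest bid: Noa at €56552.6, so Noa wins.
Second-highest bid: Wren at €53145.6 — that is the price the winner pays.
Noa's payoff = value − price = €44200.3 − €53145.6 = −€8945.3.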